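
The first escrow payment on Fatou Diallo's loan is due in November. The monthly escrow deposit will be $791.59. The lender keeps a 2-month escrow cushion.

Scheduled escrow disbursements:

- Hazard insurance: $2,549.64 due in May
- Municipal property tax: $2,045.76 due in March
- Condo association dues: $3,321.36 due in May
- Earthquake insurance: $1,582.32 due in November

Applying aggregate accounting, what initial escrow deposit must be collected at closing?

$5,541.13

Cushion = 2 × $791.59 = $1,583.18
Trial balance (start $0, +$791.59 each month, − disbursements):
  Nov: +$791.59 − $1,582.32 → -$790.73
  Dec: +$791.59 → $0.86
  Jan: +$791.59 → $792.45
  Feb: +$791.59 → $1,584.04
  Mar: +$791.59 − $2,045.76 → $329.87
  Apr: +$791.59 → $1,121.46
  May: +$791.59 − $5,871.00 → -$3,957.95
  Jun: +$791.59 → -$3,166.36
  Jul: +$791.59 → -$2,374.77
  Aug: +$791.59 → -$1,583.18
  Sep: +$791.59 → -$791.59
  Oct: +$791.59 → $0.00
Lowest trial balance = -$3,957.95 (May)
Initial deposit = cushion − low point = $1,583.18 − (-$3,957.95) = $5,541.13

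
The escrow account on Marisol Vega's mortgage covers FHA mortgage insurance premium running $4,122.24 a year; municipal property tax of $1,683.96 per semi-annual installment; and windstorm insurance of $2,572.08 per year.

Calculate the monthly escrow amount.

FHA mortgage insurance premium: $4,122.24
Municipal property tax: $1,683.96 × 2 = $3,367.92
Windstorm insurance: $2,572.08
Total per year = $10,062.24
Base monthly escrow = $10,062.24 ÷ 12 = $838.52

$838.52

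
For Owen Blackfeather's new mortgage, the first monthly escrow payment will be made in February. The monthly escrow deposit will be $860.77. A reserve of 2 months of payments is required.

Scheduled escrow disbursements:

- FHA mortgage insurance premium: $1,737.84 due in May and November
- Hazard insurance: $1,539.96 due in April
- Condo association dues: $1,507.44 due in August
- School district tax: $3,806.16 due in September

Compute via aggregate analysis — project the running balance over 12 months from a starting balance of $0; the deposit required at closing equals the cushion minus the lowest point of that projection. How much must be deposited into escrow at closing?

Cushion = 2 × $860.77 = $1,721.54
Trial balance (start $0, +$860.77 each month, − disbursements):
  Feb: +$860.77 → $860.77
  Mar: +$860.77 → $1,721.54
  Apr: +$860.77 − $1,539.96 → $1,042.35
  May: +$860.77 − $1,737.84 → $165.28
  Jun: +$860.77 → $1,026.05
  Jul: +$860.77 → $1,886.82
  Aug: +$860.77 − $1,507.44 → $1,240.15
  Sep: +$860.77 − $3,806.16 → -$1,705.24
  Oct: +$860.77 → -$844.47
  Nov: +$860.77 − $1,737.84 → -$1,721.54
  Dec: +$860.77 → -$860.77
  Jan: +$860.77 → $0.00
Lowest trial balance = -$1,721.54 (Nov)
Initial deposit = cushion − low point = $1,721.54 − (-$1,721.54) = $3,443.08

$3,443.08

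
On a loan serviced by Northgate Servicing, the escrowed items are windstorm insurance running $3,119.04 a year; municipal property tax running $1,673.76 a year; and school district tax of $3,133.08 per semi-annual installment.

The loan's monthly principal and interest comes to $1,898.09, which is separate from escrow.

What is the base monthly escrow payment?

$921.58

Windstorm insurance = $3,119.04
Municipal property tax = $1,673.76
School district tax = $3,133.08 × 2 = $6,266.16
Annual escrow total = $11,058.96
Per month = $11,058.96 / 12 = $921.58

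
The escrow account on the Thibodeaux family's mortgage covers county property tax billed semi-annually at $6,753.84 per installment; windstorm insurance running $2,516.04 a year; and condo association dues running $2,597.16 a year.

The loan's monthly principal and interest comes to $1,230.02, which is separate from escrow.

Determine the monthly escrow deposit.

County property tax: $6,753.84 × 2 = $13,507.68 per year
Windstorm insurance: $2,516.04 per year
Condo association dues: $2,597.16 per year
Total per year = $13,507.68 + $2,516.04 + $2,597.16 = $18,620.88
Monthly escrow = $18,620.88 / 12 = $1,551.74

$1,551.74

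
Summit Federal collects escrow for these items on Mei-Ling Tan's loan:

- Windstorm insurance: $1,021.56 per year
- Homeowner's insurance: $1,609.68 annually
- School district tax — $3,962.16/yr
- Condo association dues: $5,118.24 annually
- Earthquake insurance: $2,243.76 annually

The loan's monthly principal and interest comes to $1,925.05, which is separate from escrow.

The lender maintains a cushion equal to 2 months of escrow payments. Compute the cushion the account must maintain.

$2,325.90

Windstorm insurance — $1,021.56/yr
Homeowner's insurance — $1,609.68/yr
School district tax — $3,962.16/yr
Condo association dues — $5,118.24/yr
Earthquake insurance — $2,243.76/yr
Yearly total = $13,955.40
Monthly = $13,955.40 ÷ 12 = $1,162.95
Required cushion = 2 × $1,162.95 = $2,325.90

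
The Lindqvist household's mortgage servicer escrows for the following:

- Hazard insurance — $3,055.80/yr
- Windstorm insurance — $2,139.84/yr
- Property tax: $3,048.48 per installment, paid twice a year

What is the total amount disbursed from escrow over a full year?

$11,292.60

Hazard insurance = $3,055.80 annually
Windstorm insurance = $2,139.84 annually
Property tax = $3,048.48 × 2 = $6,096.96 annually
Annual escrow total = $3,055.80 + $2,139.84 + $6,096.96 = $11,292.60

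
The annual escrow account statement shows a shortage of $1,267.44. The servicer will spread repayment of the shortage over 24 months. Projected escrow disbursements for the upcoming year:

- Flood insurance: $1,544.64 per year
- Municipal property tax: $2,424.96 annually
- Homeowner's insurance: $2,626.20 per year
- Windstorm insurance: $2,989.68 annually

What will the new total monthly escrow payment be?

Flood insurance = $1,544.64 per year
Municipal property tax = $2,424.96 per year
Homeowner's insurance = $2,626.20 per year
Windstorm insurance = $2,989.68 per year
Total annual escrow = $1,544.64 + $2,424.96 + $2,626.20 + $2,989.68 = $9,585.48
Per month = $9,585.48 ÷ 12 = $798.79
Monthly shortage recovery: $1,267.44 ÷ 24 = $52.81
New monthly escrow = $798.79 + $52.81 = $851.60

$851.60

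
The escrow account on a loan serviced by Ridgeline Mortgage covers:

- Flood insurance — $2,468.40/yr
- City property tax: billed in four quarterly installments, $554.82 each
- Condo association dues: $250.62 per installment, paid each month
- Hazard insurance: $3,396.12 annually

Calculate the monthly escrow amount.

Flood insurance — $2,468.40 annually
City property tax — $554.82 × 4 = $2,219.28 annually
Condo association dues — $250.62 × 12 = $3,007.44 annually
Hazard insurance — $3,396.12 annually
Total per year = $2,468.40 + $2,219.28 + $3,007.44 + $3,396.12 = $11,091.24
Per month = $11,091.24 / 12 = $924.27

$924.27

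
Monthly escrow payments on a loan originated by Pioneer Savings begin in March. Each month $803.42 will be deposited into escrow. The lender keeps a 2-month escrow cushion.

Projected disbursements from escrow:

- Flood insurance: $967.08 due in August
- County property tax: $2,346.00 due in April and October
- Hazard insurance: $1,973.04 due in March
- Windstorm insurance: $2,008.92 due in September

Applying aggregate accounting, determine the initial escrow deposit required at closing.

Cushion = 2 × $803.42 = $1,606.84
Trial balance (start $0, +$803.42 each month, − disbursements):
  Mar: +$803.42 − $1,973.04 → -$1,169.62
  Apr: +$803.42 − $2,346.00 → -$2,712.20
  May: +$803.42 → -$1,908.78
  Jun: +$803.42 → -$1,105.36
  Jul: +$803.42 → -$301.94
  Aug: +$803.42 − $967.08 → -$465.60
  Sep: +$803.42 − $2,008.92 → -$1,671.10
  Oct: +$803.42 − $2,346.00 → -$3,213.68
  Nov: +$803.42 → -$2,410.26
  Dec: +$803.42 → -$1,606.84
  Jan: +$803.42 → -$803.42
  Feb: +$803.42 → $0.00
Lowest trial balance = -$3,213.68 (Oct)
Initial deposit = cushion − low point = $1,606.84 − (-$3,213.68) = $4,820.52

$4,820.52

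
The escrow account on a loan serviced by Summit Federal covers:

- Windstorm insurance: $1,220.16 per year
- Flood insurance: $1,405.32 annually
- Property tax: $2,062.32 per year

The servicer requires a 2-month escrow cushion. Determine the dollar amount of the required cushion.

$781.30

Windstorm insurance = $1,220.16
Flood insurance = $1,405.32
Property tax = $2,062.32
Combined annual = $1,220.16 + $1,405.32 + $2,062.32 = $4,687.80
Per month = $4,687.80 ÷ 12 = $390.65
Cushion = 2 × $390.65 = $781.30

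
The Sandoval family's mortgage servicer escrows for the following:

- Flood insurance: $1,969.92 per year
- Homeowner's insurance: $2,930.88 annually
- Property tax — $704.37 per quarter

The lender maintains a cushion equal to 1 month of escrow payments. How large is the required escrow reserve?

$643.19

Flood insurance — $1,969.92 annually
Homeowner's insurance — $2,930.88 annually
Property tax — $704.37 × 4 = $2,817.48 annually
Yearly total = $1,969.92 + $2,930.88 + $2,817.48 = $7,718.28
Per month = $7,718.28 / 12 = $643.19
Required cushion = 1 × $643.19 = $643.19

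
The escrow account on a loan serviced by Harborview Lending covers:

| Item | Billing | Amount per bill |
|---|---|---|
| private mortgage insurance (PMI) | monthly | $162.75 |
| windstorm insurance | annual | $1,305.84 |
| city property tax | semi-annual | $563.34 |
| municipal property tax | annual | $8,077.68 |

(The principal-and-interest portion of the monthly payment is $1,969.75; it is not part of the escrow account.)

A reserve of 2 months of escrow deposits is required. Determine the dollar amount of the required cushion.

Private mortgage insurance (PMI) = $162.75 × 12 = $1,953.00 per year
Windstorm insurance = $1,305.84 per year
City property tax = $563.34 × 2 = $1,126.68 per year
Municipal property tax = $8,077.68 per year
Annual escrow total = $1,953.00 + $1,305.84 + $1,126.68 + $8,077.68 = $12,463.20
Monthly = $12,463.20 ÷ 12 = $1,038.60
Reserve = 2 × $1,038.60 = $2,077.20

$2,077.20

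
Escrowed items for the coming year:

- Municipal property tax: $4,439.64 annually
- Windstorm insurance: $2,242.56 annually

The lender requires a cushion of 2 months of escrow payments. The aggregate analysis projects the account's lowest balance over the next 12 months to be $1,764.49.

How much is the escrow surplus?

Municipal property tax: $4,439.64 annually
Windstorm insurance: $2,242.56 annually
Annual escrow total = $6,682.20
Monthly = $6,682.20 / 12 = $556.85
Required reserve = 2 × $556.85 = $1,113.70
Surplus = $1,764.49 − $1,113.70 = $650.79

$650.79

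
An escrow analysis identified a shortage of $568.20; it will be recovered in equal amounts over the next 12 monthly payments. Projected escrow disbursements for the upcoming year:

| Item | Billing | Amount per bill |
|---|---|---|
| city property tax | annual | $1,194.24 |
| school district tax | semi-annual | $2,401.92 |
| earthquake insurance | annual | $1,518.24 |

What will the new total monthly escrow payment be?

City property tax = $1,194.24/yr
School district tax = $2,401.92 × 2 = $4,803.84/yr
Earthquake insurance = $1,518.24/yr
Combined annual = $7,516.32
Monthly escrow = $7,516.32 / 12 = $626.36
Shortage per month = $568.20 / 12 = $47.35
New monthly escrow = $626.36 + $47.35 = $673.71

$673.71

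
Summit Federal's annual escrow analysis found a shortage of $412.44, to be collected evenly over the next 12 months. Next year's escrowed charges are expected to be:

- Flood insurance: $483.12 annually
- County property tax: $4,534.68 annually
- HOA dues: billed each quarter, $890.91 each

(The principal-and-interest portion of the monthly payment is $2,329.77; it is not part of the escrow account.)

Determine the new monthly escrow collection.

$749.49

Flood insurance = $483.12/yr
County property tax = $4,534.68/yr
HOA dues = $890.91 × 4 = $3,563.64/yr
Total annual escrow = $8,581.44
Monthly = $8,581.44 ÷ 12 = $715.12
Shortage spread = $412.44 ÷ 12 = $34.37/mo
Adjusted monthly = $715.12 + $34.37 = $749.49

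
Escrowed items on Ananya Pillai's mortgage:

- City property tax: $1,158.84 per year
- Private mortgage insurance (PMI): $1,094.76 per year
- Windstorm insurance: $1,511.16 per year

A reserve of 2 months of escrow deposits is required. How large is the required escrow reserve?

$627.46

City property tax: $1,158.84 annually
Private mortgage insurance (PMI): $1,094.76 annually
Windstorm insurance: $1,511.16 annually
Total annual escrow = $1,158.84 + $1,094.76 + $1,511.16 = $3,764.76
Monthly = $3,764.76 / 12 = $313.73
Required cushion = 2 × $313.73 = $627.46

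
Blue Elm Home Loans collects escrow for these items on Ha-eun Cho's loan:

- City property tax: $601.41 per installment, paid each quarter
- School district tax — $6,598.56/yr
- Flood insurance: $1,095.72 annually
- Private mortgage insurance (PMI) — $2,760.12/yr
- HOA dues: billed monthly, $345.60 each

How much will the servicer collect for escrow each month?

City property tax = $601.41 × 4 = $2,405.64/yr
School district tax = $6,598.56/yr
Flood insurance = $1,095.72/yr
Private mortgage insurance (PMI) = $2,760.12/yr
HOA dues = $345.60 × 12 = $4,147.20/yr
Total annual escrow = $2,405.64 + $6,598.56 + $1,095.72 + $2,760.12 + $4,147.20 = $17,007.24
Monthly escrow = $17,007.24 ÷ 12 = $1,417.27

$1,417.27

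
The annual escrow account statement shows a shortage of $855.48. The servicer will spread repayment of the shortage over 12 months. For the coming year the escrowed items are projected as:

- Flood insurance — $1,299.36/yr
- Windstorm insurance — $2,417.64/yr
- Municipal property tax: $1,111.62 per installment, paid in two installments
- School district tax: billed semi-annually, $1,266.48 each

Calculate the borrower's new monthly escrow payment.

Flood insurance — $1,299.36
Windstorm insurance — $2,417.64
Municipal property tax — $1,111.62 × 2 = $2,223.24
School district tax — $1,266.48 × 2 = $2,532.96
Total annual escrow = $1,299.36 + $2,417.64 + $2,223.24 + $2,532.96 = $8,473.20
Base monthly escrow = $8,473.20 ÷ 12 = $706.10
Monthly shortage recovery: $855.48 / 12 = $71.29
New monthly escrow = $706.10 + $71.29 = $777.39

$777.39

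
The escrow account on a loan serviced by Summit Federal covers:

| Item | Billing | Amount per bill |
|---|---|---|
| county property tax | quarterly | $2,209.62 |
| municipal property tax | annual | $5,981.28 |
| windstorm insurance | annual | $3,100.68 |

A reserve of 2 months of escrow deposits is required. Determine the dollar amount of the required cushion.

County property tax — $2,209.62 × 4 = $8,838.48
Municipal property tax — $5,981.28
Windstorm insurance — $3,100.68
Annual escrow total = $17,920.44
Monthly escrow = $17,920.44 / 12 = $1,493.37
Reserve = 2 × $1,493.37 = $2,986.74

$2,986.74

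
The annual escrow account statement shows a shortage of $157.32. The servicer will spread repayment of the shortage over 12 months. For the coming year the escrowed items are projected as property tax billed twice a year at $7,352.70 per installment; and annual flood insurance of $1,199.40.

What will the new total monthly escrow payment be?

$1,338.51

Property tax: $7,352.70 × 2 = $14,705.40
Flood insurance: $1,199.40
Total per year = $15,904.80
Per month = $15,904.80 / 12 = $1,325.40
Shortage per month = $157.32 / 12 = $13.11
Adjusted monthly = $1,325.40 + $13.11 = $1,338.51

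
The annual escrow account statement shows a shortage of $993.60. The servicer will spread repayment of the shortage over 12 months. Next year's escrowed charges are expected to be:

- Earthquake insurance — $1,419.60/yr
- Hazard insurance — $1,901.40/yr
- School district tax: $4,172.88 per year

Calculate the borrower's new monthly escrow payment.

$707.29

Earthquake insurance: $1,419.60 annually
Hazard insurance: $1,901.40 annually
School district tax: $4,172.88 annually
Annual escrow total = $7,493.88
Per month = $7,493.88 / 12 = $624.49
Shortage spread = $993.60 ÷ 12 = $82.80/mo
Adjusted monthly = $624.49 + $82.80 = $707.29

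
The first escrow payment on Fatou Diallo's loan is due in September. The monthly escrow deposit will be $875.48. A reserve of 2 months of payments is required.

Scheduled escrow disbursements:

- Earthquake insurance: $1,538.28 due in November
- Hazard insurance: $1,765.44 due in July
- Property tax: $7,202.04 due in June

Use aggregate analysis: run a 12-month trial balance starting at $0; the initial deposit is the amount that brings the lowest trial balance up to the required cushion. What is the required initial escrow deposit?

$2,626.44

Cushion = 2 × $875.48 = $1,750.96
Trial balance (start $0, +$875.48 each month, − disbursements):
  Sep: +$875.48 → $875.48
  Oct: +$875.48 → $1,750.96
  Nov: +$875.48 − $1,538.28 → $1,088.16
  Dec: +$875.48 → $1,963.64
  Jan: +$875.48 → $2,839.12
  Feb: +$875.48 → $3,714.60
  Mar: +$875.48 → $4,590.08
  Apr: +$875.48 → $5,465.56
  May: +$875.48 → $6,341.04
  Jun: +$875.48 − $7,202.04 → $14.48
  Jul: +$875.48 − $1,765.44 → -$875.48
  Aug: +$875.48 → $0.00
Lowest trial balance = -$875.48 (Jul)
Initial deposit = cushion − low point = $1,750.96 − (-$875.48) = $2,626.44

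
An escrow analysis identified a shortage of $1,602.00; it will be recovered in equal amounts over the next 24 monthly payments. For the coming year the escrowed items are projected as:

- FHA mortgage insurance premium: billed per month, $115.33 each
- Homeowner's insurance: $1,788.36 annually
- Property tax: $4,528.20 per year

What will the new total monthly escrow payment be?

$708.46

FHA mortgage insurance premium — $115.33 × 12 = $1,383.96 annually
Homeowner's insurance — $1,788.36 annually
Property tax — $4,528.20 annually
Total annual escrow = $1,383.96 + $1,788.36 + $4,528.20 = $7,700.52
Monthly escrow = $7,700.52 ÷ 12 = $641.71
Shortage per month = $1,602.00 ÷ 24 = $66.75
New monthly escrow = $641.71 + $66.75 = $708.46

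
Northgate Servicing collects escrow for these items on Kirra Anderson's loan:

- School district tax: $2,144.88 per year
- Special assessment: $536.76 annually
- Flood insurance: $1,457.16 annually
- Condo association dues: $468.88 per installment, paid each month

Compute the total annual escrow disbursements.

$9,765.36

School district tax: $2,144.88 per year
Special assessment: $536.76 per year
Flood insurance: $1,457.16 per year
Condo association dues: $468.88 × 12 = $5,626.56 per year
Combined annual = $9,765.36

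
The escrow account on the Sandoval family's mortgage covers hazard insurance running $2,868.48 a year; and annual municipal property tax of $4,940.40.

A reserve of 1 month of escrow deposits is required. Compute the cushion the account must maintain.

$650.74

Hazard insurance: $2,868.48 annually
Municipal property tax: $4,940.40 annually
Combined annual = $7,808.88
Monthly escrow = $7,808.88 / 12 = $650.74
Cushion = 1 × $650.74 = $650.74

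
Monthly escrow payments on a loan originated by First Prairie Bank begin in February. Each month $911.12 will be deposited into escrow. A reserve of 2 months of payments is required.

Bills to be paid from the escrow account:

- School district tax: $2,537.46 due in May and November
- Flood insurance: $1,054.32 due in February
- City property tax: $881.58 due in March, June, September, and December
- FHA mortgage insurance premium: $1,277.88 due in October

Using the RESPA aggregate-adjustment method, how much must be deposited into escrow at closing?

$2,762.90

Cushion = 2 × $911.12 = $1,822.24
Trial balance (start $0, +$911.12 each month, − disbursements):
  Feb: +$911.12 − $1,054.32 → -$143.20
  Mar: +$911.12 − $881.58 → -$113.66
  Apr: +$911.12 → $797.46
  May: +$911.12 − $2,537.46 → -$828.88
  Jun: +$911.12 − $881.58 → -$799.34
  Jul: +$911.12 → $111.78
  Aug: +$911.12 → $1,022.90
  Sep: +$911.12 − $881.58 → $1,052.44
  Oct: +$911.12 − $1,277.88 → $685.68
  Nov: +$911.12 − $2,537.46 → -$940.66
  Dec: +$911.12 − $881.58 → -$911.12
  Jan: +$911.12 → $0.00
Lowest trial balance = -$940.66 (Nov)
Initial deposit = cushion − low point = $1,822.24 − (-$940.66) = $2,762.90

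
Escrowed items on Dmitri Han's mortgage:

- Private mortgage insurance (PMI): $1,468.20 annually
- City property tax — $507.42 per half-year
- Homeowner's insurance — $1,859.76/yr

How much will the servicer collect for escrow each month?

$361.90

Private mortgage insurance (PMI): $1,468.20
City property tax: $507.42 × 2 = $1,014.84
Homeowner's insurance: $1,859.76
Yearly total = $1,468.20 + $1,014.84 + $1,859.76 = $4,342.80
Base monthly escrow = $4,342.80 / 12 = $361.90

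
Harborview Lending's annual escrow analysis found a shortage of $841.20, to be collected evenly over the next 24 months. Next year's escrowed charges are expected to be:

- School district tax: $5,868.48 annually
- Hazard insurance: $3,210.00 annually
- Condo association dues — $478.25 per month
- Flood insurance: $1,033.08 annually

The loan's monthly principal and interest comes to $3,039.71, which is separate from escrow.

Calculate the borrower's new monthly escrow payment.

School district tax: $5,868.48 annually
Hazard insurance: $3,210.00 annually
Condo association dues: $478.25 × 12 = $5,739.00 annually
Flood insurance: $1,033.08 annually
Yearly total = $5,868.48 + $3,210.00 + $5,739.00 + $1,033.08 = $15,850.56
Monthly = $15,850.56 ÷ 12 = $1,320.88
Shortage per month = $841.20 ÷ 24 = $35.05
Adjusted monthly = $1,320.88 + $35.05 = $1,355.93

$1,355.93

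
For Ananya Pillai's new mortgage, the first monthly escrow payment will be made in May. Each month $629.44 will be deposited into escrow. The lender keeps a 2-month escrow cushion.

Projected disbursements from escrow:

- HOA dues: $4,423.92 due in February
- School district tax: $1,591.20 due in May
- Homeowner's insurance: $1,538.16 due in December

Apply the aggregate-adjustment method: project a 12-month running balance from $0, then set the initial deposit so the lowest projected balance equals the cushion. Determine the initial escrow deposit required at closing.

$2,517.76

Cushion = 2 × $629.44 = $1,258.88
Trial balance (start $0, +$629.44 each month, − disbursements):
  May: +$629.44 − $1,591.20 → -$961.76
  Jun: +$629.44 → -$332.32
  Jul: +$629.44 → $297.12
  Aug: +$629.44 → $926.56
  Sep: +$629.44 → $1,556.00
  Oct: +$629.44 → $2,185.44
  Nov: +$629.44 → $2,814.88
  Dec: +$629.44 − $1,538.16 → $1,906.16
  Jan: +$629.44 → $2,535.60
  Feb: +$629.44 − $4,423.92 → -$1,258.88
  Mar: +$629.44 → -$629.44
  Apr: +$629.44 → $0.00
Lowest trial balance = -$1,258.88 (Feb)
Initial deposit = cushion − low point = $1,258.88 − (-$1,258.88) = $2,517.76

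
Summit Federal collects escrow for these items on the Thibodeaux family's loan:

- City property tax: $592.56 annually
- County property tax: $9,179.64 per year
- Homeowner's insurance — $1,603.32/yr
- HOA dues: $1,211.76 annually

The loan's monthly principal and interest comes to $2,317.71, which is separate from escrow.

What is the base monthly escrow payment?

City property tax = $592.56
County property tax = $9,179.64
Homeowner's insurance = $1,603.32
HOA dues = $1,211.76
Total per year = $592.56 + $9,179.64 + $1,603.32 + $1,211.76 = $12,587.28
Base monthly escrow = $12,587.28 / 12 = $1,048.94

$1,048.94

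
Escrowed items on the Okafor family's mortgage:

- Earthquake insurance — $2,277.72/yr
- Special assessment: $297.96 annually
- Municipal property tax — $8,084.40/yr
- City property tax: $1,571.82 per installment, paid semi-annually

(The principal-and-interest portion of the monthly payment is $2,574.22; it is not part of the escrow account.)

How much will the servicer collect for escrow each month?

$1,150.31

Earthquake insurance — $2,277.72
Special assessment — $297.96
Municipal property tax — $8,084.40
City property tax — $1,571.82 × 2 = $3,143.64
Yearly total = $2,277.72 + $297.96 + $8,084.40 + $3,143.64 = $13,803.72
Monthly = $13,803.72 / 12 = $1,150.31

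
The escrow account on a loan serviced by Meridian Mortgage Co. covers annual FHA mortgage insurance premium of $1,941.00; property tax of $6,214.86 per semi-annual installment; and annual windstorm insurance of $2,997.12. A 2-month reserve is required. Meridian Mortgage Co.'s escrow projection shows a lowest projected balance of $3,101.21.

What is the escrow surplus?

FHA mortgage insurance premium — $1,941.00
Property tax — $6,214.86 × 2 = $12,429.72
Windstorm insurance — $2,997.12
Yearly total = $17,367.84
Per month = $17,367.84 / 12 = $1,447.32
Required cushion = 2 × $1,447.32 = $2,894.64
Surplus = $3,101.21 − $2,894.64 = $206.57

$206.57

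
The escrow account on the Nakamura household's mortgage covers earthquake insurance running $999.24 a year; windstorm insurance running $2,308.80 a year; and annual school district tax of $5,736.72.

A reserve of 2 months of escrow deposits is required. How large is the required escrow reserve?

$1,507.46

Earthquake insurance — $999.24 annually
Windstorm insurance — $2,308.80 annually
School district tax — $5,736.72 annually
Yearly total = $9,044.76
Monthly escrow = $9,044.76 ÷ 12 = $753.73
Reserve = 2 × $753.73 = $1,507.46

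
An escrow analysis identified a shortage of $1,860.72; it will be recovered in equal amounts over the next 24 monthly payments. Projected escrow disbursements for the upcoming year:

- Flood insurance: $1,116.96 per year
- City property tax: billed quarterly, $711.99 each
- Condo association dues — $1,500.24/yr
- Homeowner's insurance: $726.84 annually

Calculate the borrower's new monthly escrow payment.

$593.53

Flood insurance: $1,116.96 annually
City property tax: $711.99 × 4 = $2,847.96 annually
Condo association dues: $1,500.24 annually
Homeowner's insurance: $726.84 annually
Yearly total = $1,116.96 + $2,847.96 + $1,500.24 + $726.84 = $6,192.00
Monthly = $6,192.00 / 12 = $516.00
Monthly shortage recovery: $1,860.72 ÷ 24 = $77.53
New monthly escrow = $516.00 + $77.53 = $593.53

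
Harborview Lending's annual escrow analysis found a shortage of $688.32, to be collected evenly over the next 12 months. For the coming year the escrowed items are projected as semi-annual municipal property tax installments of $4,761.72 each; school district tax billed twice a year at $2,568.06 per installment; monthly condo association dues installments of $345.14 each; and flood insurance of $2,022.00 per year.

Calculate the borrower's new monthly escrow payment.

$1,792.63

Municipal property tax — $4,761.72 × 2 = $9,523.44
School district tax — $2,568.06 × 2 = $5,136.12
Condo association dues — $345.14 × 12 = $4,141.68
Flood insurance — $2,022.00
Combined annual = $20,823.24
Per month = $20,823.24 ÷ 12 = $1,735.27
Monthly shortage recovery: $688.32 / 12 = $57.36
New monthly escrow = $1,735.27 + $57.36 = $1,792.63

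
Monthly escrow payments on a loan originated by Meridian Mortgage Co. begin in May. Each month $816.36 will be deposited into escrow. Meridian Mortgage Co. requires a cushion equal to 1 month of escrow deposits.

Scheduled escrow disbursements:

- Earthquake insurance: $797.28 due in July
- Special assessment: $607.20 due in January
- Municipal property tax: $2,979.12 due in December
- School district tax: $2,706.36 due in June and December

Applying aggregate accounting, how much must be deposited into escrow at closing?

Cushion = 1 × $816.36 = $816.36
Trial balance (start $0, +$816.36 each month, − disbursements):
  May: +$816.36 → $816.36
  Jun: +$816.36 − $2,706.36 → -$1,073.64
  Jul: +$816.36 − $797.28 → -$1,054.56
  Aug: +$816.36 → -$238.20
  Sep: +$816.36 → $578.16
  Oct: +$816.36 → $1,394.52
  Nov: +$816.36 → $2,210.88
  Dec: +$816.36 − $5,685.48 → -$2,658.24
  Jan: +$816.36 − $607.20 → -$2,449.08
  Feb: +$816.36 → -$1,632.72
  Mar: +$816.36 → -$816.36
  Apr: +$816.36 → $0.00
Lowest trial balance = -$2,658.24 (Dec)
Initial deposit = cushion − low point = $816.36 − (-$2,658.24) = $3,474.60

$3,474.60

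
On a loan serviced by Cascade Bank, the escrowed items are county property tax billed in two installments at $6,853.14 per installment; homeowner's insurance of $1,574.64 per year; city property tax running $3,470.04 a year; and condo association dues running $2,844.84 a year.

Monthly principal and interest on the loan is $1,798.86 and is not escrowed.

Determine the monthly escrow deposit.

County property tax — $6,853.14 × 2 = $13,706.28
Homeowner's insurance — $1,574.64
City property tax — $3,470.04
Condo association dues — $2,844.84
Annual escrow total = $21,595.80
Monthly = $21,595.80 ÷ 12 = $1,799.65

$1,799.65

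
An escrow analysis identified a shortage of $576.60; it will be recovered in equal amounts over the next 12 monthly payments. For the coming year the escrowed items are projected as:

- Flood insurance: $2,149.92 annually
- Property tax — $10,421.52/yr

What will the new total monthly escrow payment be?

Flood insurance — $2,149.92/yr
Property tax — $10,421.52/yr
Annual escrow total = $12,571.44
Monthly = $12,571.44 ÷ 12 = $1,047.62
Shortage per month = $576.60 ÷ 12 = $48.05
New monthly escrow = $1,047.62 + $48.05 = $1,095.67

$1,095.67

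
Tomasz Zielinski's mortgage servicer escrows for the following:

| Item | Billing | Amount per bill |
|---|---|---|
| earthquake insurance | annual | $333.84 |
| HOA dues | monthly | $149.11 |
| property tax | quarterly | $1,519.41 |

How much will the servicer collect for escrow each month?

$683.40

Earthquake insurance: $333.84/yr
HOA dues: $149.11 × 12 = $1,789.32/yr
Property tax: $1,519.41 × 4 = $6,077.64/yr
Total per year = $8,200.80
Monthly escrow = $8,200.80 / 12 = $683.40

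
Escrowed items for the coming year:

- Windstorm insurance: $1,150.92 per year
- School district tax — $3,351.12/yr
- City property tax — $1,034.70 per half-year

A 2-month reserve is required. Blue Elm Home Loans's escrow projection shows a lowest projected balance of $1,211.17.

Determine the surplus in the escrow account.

Windstorm insurance — $1,150.92 annually
School district tax — $3,351.12 annually
City property tax — $1,034.70 × 2 = $2,069.40 annually
Annual escrow total = $1,150.92 + $3,351.12 + $2,069.40 = $6,571.44
Per month = $6,571.44 / 12 = $547.62
Required cushion = 2 × $547.62 = $1,095.24
Excess over cushion: $1,211.17 − $1,095.24 = $115.93

$115.93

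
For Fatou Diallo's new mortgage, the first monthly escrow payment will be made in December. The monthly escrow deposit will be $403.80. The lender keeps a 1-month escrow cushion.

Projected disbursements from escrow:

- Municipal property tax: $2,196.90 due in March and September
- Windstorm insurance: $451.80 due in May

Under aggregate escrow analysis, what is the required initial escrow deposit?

$1,211.40

Cushion = 1 × $403.80 = $403.80
Trial balance (start $0, +$403.80 each month, − disbursements):
  Dec: +$403.80 → $403.80
  Jan: +$403.80 → $807.60
  Feb: +$403.80 → $1,211.40
  Mar: +$403.80 − $2,196.90 → -$581.70
  Apr: +$403.80 → -$177.90
  May: +$403.80 − $451.80 → -$225.90
  Jun: +$403.80 → $177.90
  Jul: +$403.80 → $581.70
  Aug: +$403.80 → $985.50
  Sep: +$403.80 − $2,196.90 → -$807.60
  Oct: +$403.80 → -$403.80
  Nov: +$403.80 → $0.00
Lowest trial balance = -$807.60 (Sep)
Initial deposit = cushion − low point = $403.80 − (-$807.60) = $1,211.40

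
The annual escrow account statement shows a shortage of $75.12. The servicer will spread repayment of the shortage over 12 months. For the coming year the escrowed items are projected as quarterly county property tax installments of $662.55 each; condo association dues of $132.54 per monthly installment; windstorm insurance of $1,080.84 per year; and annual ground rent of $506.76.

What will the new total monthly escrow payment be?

$491.95

County property tax: $662.55 × 4 = $2,650.20/yr
Condo association dues: $132.54 × 12 = $1,590.48/yr
Windstorm insurance: $1,080.84/yr
Ground rent: $506.76/yr
Combined annual = $2,650.20 + $1,590.48 + $1,080.84 + $506.76 = $5,828.28
Monthly escrow = $5,828.28 / 12 = $485.69
Shortage spread = $75.12 / 12 = $6.26/mo
Adjusted monthly = $485.69 + $6.26 = $491.95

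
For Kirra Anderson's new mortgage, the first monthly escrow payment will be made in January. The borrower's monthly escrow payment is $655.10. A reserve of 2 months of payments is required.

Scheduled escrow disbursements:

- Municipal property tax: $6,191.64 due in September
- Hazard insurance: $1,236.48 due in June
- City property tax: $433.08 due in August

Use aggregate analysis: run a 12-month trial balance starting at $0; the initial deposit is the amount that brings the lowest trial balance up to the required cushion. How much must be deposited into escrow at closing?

Cushion = 2 × $655.10 = $1,310.20
Trial balance (start $0, +$655.10 each month, − disbursements):
  Jan: +$655.10 → $655.10
  Feb: +$655.10 → $1,310.20
  Mar: +$655.10 → $1,965.30
  Apr: +$655.10 → $2,620.40
  May: +$655.10 → $3,275.50
  Jun: +$655.10 − $1,236.48 → $2,694.12
  Jul: +$655.10 → $3,349.22
  Aug: +$655.10 − $433.08 → $3,571.24
  Sep: +$655.10 − $6,191.64 → -$1,965.30
  Oct: +$655.10 → -$1,310.20
  Nov: +$655.10 → -$655.10
  Dec: +$655.10 → $0.00
Lowest trial balance = -$1,965.30 (Sep)
Initial deposit = cushion − low point = $1,310.20 − (-$1,965.30) = $3,275.50

$3,275.50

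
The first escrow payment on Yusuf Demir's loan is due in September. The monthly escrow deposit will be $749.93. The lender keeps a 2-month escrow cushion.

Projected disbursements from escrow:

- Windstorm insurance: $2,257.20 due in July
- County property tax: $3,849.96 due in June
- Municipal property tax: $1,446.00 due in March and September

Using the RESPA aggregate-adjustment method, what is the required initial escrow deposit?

$2,249.79

Cushion = 2 × $749.93 = $1,499.86
Trial balance (start $0, +$749.93 each month, − disbursements):
  Sep: +$749.93 − $1,446.00 → -$696.07
  Oct: +$749.93 → $53.86
  Nov: +$749.93 → $803.79
  Dec: +$749.93 → $1,553.72
  Jan: +$749.93 → $2,303.65
  Feb: +$749.93 → $3,053.58
  Mar: +$749.93 − $1,446.00 → $2,357.51
  Apr: +$749.93 → $3,107.44
  May: +$749.93 → $3,857.37
  Jun: +$749.93 − $3,849.96 → $757.34
  Jul: +$749.93 − $2,257.20 → -$749.93
  Aug: +$749.93 → $0.00
Lowest trial balance = -$749.93 (Jul)
Initial deposit = cushion − low point = $1,499.86 − (-$749.93) = $2,249.79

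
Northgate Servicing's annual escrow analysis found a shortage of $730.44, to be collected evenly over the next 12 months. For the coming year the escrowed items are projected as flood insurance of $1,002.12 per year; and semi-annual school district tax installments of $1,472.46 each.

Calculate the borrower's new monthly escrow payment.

$389.79

Flood insurance — $1,002.12
School district tax — $1,472.46 × 2 = $2,944.92
Combined annual = $1,002.12 + $2,944.92 = $3,947.04
Per month = $3,947.04 ÷ 12 = $328.92
Shortage spread = $730.44 / 12 = $60.87/mo
New monthly escrow = $328.92 + $60.87 = $389.79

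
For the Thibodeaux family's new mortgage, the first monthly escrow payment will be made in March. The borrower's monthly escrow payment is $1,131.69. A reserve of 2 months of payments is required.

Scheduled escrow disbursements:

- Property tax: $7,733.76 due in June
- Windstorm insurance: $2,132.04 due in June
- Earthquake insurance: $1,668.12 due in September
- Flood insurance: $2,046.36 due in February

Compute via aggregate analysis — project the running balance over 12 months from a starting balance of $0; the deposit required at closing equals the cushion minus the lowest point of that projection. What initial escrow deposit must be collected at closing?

Cushion = 2 × $1,131.69 = $2,263.38
Trial balance (start $0, +$1,131.69 each month, − disbursements):
  Mar: +$1,131.69 → $1,131.69
  Apr: +$1,131.69 → $2,263.38
  May: +$1,131.69 → $3,395.07
  Jun: +$1,131.69 − $9,865.80 → -$5,339.04
  Jul: +$1,131.69 → -$4,207.35
  Aug: +$1,131.69 → -$3,075.66
  Sep: +$1,131.69 − $1,668.12 → -$3,612.09
  Oct: +$1,131.69 → -$2,480.40
  Nov: +$1,131.69 → -$1,348.71
  Dec: +$1,131.69 → -$217.02
  Jan: +$1,131.69 → $914.67
  Feb: +$1,131.69 − $2,046.36 → $0.00
Lowest trial balance = -$5,339.04 (Jun)
Initial deposit = cushion − low point = $2,263.38 − (-$5,339.04) = $7,602.42

$7,602.42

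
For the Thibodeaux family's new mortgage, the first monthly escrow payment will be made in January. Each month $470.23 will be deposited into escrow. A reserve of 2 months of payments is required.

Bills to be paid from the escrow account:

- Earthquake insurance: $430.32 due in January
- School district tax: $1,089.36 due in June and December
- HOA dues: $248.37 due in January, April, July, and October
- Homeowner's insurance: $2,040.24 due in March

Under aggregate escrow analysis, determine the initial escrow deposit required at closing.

Cushion = 2 × $470.23 = $940.46
Trial balance (start $0, +$470.23 each month, − disbursements):
  Jan: +$470.23 − $678.69 → -$208.46
  Feb: +$470.23 → $261.77
  Mar: +$470.23 − $2,040.24 → -$1,308.24
  Apr: +$470.23 − $248.37 → -$1,086.38
  May: +$470.23 → -$616.15
  Jun: +$470.23 − $1,089.36 → -$1,235.28
  Jul: +$470.23 − $248.37 → -$1,013.42
  Aug: +$470.23 → -$543.19
  Sep: +$470.23 → -$72.96
  Oct: +$470.23 − $248.37 → $148.90
  Nov: +$470.23 → $619.13
  Dec: +$470.23 − $1,089.36 → $0.00
Lowest trial balance = -$1,308.24 (Mar)
Initial deposit = cushion − low point = $940.46 − (-$1,308.24) = $2,248.70

$2,248.70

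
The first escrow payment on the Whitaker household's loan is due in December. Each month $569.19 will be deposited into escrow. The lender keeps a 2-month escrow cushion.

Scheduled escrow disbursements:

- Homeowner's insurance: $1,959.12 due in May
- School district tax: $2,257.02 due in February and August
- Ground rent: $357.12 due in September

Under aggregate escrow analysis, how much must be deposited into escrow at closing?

$2,488.83

Cushion = 2 × $569.19 = $1,138.38
Trial balance (start $0, +$569.19 each month, − disbursements):
  Dec: +$569.19 → $569.19
  Jan: +$569.19 → $1,138.38
  Feb: +$569.19 − $2,257.02 → -$549.45
  Mar: +$569.19 → $19.74
  Apr: +$569.19 → $588.93
  May: +$569.19 − $1,959.12 → -$801.00
  Jun: +$569.19 → -$231.81
  Jul: +$569.19 → $337.38
  Aug: +$569.19 − $2,257.02 → -$1,350.45
  Sep: +$569.19 − $357.12 → -$1,138.38
  Oct: +$569.19 → -$569.19
  Nov: +$569.19 → $0.00
Lowest trial balance = -$1,350.45 (Aug)
Initial deposit = cushion − low point = $1,138.38 − (-$1,350.45) = $2,488.83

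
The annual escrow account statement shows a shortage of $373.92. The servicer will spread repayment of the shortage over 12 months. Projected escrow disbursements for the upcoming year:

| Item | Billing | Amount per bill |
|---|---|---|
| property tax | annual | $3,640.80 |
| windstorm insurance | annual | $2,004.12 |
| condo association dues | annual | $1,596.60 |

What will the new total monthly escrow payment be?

$634.62

Property tax = $3,640.80
Windstorm insurance = $2,004.12
Condo association dues = $1,596.60
Yearly total = $3,640.80 + $2,004.12 + $1,596.60 = $7,241.52
Monthly = $7,241.52 ÷ 12 = $603.46
Shortage per month = $373.92 ÷ 12 = $31.16
Adjusted monthly = $603.46 + $31.16 = $634.62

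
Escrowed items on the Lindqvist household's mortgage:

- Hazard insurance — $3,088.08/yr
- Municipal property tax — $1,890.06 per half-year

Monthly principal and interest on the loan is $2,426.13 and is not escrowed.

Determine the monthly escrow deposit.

Hazard insurance: $3,088.08 annually
Municipal property tax: $1,890.06 × 2 = $3,780.12 annually
Total annual escrow = $6,868.20
Base monthly escrow = $6,868.20 / 12 = $572.35

$572.35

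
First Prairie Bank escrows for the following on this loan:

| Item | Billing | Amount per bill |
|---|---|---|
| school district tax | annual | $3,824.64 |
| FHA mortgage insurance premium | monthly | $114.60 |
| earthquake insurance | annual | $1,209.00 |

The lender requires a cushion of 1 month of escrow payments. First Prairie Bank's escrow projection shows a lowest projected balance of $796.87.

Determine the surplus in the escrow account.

School district tax — $3,824.64 annually
FHA mortgage insurance premium — $114.60 × 12 = $1,375.20 annually
Earthquake insurance — $1,209.00 annually
Total annual escrow = $3,824.64 + $1,375.20 + $1,209.00 = $6,408.84
Monthly escrow = $6,408.84 / 12 = $534.07
Cushion = 1 × $534.07 = $534.07
Surplus = $796.87 − $534.07 = $262.80

$262.80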